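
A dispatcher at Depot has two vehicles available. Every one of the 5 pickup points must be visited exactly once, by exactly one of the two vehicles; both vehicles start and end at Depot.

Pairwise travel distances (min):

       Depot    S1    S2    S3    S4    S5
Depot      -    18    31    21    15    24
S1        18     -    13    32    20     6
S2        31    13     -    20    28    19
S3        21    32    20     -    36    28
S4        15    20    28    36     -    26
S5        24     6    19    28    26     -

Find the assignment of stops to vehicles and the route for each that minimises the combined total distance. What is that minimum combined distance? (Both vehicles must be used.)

Minimum combined distance: 114 min.

Try each way of splitting the stops between the two vehicles (each non-empty) and, for each split, find the best tour for each vehicle:
  {S1} + {S2, S3, S4, S5}: 36 + 101 = 137
  {S2} + {S1, S3, S4, S5}: 62 + 90 = 152
  {S1, S2} + {S3, S4, S5}: 62 + 90 = 152
  {S3} + {S1, S2, S4, S5}: 42 + 86 = 128
  {S1, S3} + {S2, S4, S5}: 71 + 86 = 157
  {S2, S3} + {S1, S4, S5}: 72 + 65 = 137
  … (15 splits in total)
  {S4} + {S1, S2, S3, S5}: 30 + 84 = 114  ← best
Best: vehicle 1 Depot → S4 → Depot = 30; vehicle 2 Depot → S1 → S5 → S2 → S3 → Depot = 84; combined 114.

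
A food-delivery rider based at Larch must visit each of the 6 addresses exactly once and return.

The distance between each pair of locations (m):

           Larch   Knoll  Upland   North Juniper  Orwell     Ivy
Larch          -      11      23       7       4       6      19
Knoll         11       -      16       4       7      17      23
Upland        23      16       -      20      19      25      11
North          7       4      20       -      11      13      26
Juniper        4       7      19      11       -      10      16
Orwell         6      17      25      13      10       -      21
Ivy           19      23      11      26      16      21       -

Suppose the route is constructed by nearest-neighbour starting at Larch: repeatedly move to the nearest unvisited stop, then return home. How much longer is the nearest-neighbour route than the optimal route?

13 m longer than the optimal tour.

From Larch: Juniper=4, Orwell=6, North=7, Knoll=11, Ivy=19, Upland=23 → choose Juniper (4).
From Juniper: Knoll=7, Orwell=10, North=11, Ivy=16, Upland=19 → choose Knoll (7).
From Knoll: North=4, Upland=16, Orwell=17, Ivy=23 → choose North (4).
From North: Orwell=13, Upland=20, Ivy=26 → choose Orwell (13).
From Orwell: Ivy=21, Upland=25 → choose Ivy (21).
From Ivy: Upland=11 → choose Upland (11).
NN route Larch → Juniper → Knoll → North → Orwell → Ivy → Upland → Larch costs 83.
Optimal: Larch → North → Knoll → Upland → Ivy → Juniper → Orwell → Larch costs 70 (by enumerating all 360 distinct tours).
Excess = 83 − 70 = 13.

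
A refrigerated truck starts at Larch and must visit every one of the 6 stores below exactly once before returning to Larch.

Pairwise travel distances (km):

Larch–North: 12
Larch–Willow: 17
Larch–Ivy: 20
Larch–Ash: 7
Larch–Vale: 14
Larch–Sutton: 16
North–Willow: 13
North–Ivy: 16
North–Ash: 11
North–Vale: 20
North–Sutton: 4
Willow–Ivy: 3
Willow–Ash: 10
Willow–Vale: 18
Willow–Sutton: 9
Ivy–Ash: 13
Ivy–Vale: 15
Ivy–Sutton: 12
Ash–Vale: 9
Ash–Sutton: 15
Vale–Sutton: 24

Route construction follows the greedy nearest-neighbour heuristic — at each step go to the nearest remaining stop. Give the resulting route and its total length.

Total distance 59 km via the nearest-neighbour route Larch → Ash → Vale → Ivy → Willow → Sutton → North → Larch.

Larch → [Ash:7 / North:12 / Vale:14 / Sutton:16 / Willow:17 / Ivy:20] → Ash (7)
Ash → [Vale:9 / Willow:10 / North:11 / Ivy:13 / Sutton:15] → Vale (9)
Vale → [Ivy:15 / Willow:18 / North:20 / Sutton:24] → Ivy (15)
Ivy → [Willow:3 / Sutton:12 / North:16] → Willow (3)
Willow → [Sutton:9 / North:13] → Sutton (9)
Sutton → [North:4] → North (4)
Return North→Larch: 12.
Total = 7 + 9 + 15 + 3 + 9 + 4 + 12 = 59.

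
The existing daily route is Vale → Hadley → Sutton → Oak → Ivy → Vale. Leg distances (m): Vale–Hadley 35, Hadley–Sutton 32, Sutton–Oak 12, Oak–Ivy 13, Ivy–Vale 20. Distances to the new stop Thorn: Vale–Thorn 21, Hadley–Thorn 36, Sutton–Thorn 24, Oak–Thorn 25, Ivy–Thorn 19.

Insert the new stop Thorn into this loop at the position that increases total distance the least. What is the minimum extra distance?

Minimum extra distance: 20 m, inserting Thorn between Ivy and Vale.

Insertion cost between consecutive stops i–j is d(i,Thorn) + d(Thorn,j) − d(i,j):
  between Vale and Hadley: 21 + 36 − 35 = 22
  between Hadley and Sutton: 36 + 24 − 32 = 28
  between Sutton and Oak: 24 + 25 − 12 = 37
  between Oak and Ivy: 25 + 19 − 13 = 31
  between Ivy and Vale: 19 + 21 − 20 = 20
Cheapest insertion is between Ivy and Vale, adding 20.
New total = 112 + 20 = 132.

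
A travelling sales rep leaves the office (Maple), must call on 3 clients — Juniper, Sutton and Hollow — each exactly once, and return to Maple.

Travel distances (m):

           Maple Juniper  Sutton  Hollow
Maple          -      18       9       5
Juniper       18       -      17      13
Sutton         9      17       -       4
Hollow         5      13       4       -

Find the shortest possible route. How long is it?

Shortest round trip = 44 m.

With 3 stops there are 3!/2 = 3 distinct round trips (a route and its reverse cost the same).
Maple → Juniper → Sutton → Hollow → Maple: 18+17+4+5 = 44
Maple → Juniper → Hollow → Sutton → Maple: 18+13+4+9 = 44
Maple → Sutton → Juniper → Hollow → Maple: 9+17+13+5 = 44
The minimum is 44.
One optimal route: Maple → Juniper → Sutton → Hollow → Maple (or its reverse).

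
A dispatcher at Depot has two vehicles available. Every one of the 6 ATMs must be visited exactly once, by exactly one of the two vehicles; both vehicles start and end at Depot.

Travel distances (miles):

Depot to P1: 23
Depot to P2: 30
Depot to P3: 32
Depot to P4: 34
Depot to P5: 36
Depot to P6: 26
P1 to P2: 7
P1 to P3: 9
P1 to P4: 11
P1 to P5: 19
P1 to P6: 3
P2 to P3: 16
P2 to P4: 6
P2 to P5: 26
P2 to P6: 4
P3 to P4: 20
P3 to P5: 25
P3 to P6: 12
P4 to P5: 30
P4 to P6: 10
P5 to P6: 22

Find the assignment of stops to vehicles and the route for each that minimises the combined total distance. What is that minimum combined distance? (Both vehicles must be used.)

160 miles — the smallest possible combined total.

There are 2^5 − 1 = 31 ways to divide the 6 stops into two non-empty groups. For each, the best each vehicle can do is its own shortest tour through its group:
  {P1} + {P2, P3, P4, P5, P6}: 46 + 117 = 163
  {P2} + {P1, P3, P4, P5, P6}: 60 + 117 = 177
  {P1, P2} + {P3, P4, P5, P6}: 60 + 117 = 177
  {P3} + {P1, P2, P4, P5, P6}: 64 + 102 = 166
  {P1, P3} + {P2, P4, P5, P6}: 64 + 102 = 166
  {P2, P3} + {P1, P4, P5, P6}: 78 + 102 = 180
  … (31 splits in total)
  {P5} + {P1, P2, P3, P4, P6}: 72 + 88 = 160  ← best
Best: vehicle 1 Depot → P5 → Depot = 72; vehicle 2 Depot → P1 → P3 → P4 → P2 → P6 → Depot = 88; combined 160.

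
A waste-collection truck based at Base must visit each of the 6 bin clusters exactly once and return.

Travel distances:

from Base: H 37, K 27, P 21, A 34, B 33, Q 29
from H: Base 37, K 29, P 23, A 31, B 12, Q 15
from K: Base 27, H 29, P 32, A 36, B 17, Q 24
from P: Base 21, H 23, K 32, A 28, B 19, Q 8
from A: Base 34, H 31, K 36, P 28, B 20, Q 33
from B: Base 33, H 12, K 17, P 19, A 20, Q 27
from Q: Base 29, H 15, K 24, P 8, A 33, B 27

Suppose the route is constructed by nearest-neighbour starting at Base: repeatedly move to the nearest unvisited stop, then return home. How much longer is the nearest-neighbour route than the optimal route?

Excess over optimum: 4.

Base: P=21, K=27, Q=29, B=33, A=34, H=37 ⇒ P
P: Q=8, B=19, H=23, A=28, K=32 ⇒ Q
Q: H=15, K=24, B=27, A=33 ⇒ H
H: B=12, K=29, A=31 ⇒ B
B: K=17, A=20 ⇒ K
K: A=36 ⇒ A
NN route Base → P → Q → H → B → K → A → Base costs 143.
Optimal: Base → K → A → B → H → Q → P → Base costs 139 (by enumerating all 360 distinct tours).
Excess = 143 − 139 = 4.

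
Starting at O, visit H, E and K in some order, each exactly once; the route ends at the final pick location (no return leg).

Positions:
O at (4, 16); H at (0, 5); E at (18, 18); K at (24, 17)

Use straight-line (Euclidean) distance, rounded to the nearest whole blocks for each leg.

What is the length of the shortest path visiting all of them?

Shortest open route: 40 blocks.

There are 3! = 6 possible orderings.
O - H - E - K: 12+22+6 = 40
O - H - K - E: 12+27+6 = 45
O - E - H - K: 14+22+27 = 63
O - E - K - H: 14+6+27 = 47
O - K - H - E: 20+27+22 = 69
O - K - E - H: 20+6+22 = 48
The minimum is 40.
One shortest path: O → H → E → K.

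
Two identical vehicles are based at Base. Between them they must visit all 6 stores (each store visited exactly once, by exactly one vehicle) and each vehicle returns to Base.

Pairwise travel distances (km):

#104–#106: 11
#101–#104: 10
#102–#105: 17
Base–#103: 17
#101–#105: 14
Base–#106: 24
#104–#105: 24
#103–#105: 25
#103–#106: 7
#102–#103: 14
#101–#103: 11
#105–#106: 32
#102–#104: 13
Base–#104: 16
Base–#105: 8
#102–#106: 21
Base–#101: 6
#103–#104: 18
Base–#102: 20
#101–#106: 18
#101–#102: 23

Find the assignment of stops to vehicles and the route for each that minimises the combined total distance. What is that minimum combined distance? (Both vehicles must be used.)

Minimum combined distance: 84 km.

There are 2^5 − 1 = 31 ways to divide the 6 stops into two non-empty groups. For each, the best each vehicle can do is its own shortest tour through its group:
  {#101} + {#102, #103, #104, #105, #106}: 12 + 73 = 85
  {#102} + {#101, #103, #104, #105, #106}: 40 + 67 = 107
  {#101, #102} + {#103, #104, #105, #106}: 49 + 67 = 116
  {#103} + {#101, #102, #104, #105, #106}: 34 + 73 = 107
  {#101, #103} + {#102, #104, #105, #106}: 34 + 73 = 107
  {#102, #103} + {#101, #104, #105, #106}: 51 + 67 = 118
  … (31 splits in total)
  {#105} + {#101, #102, #103, #104, #106}: 16 + 68 = 84  ← best
Best: vehicle 1 Base → #105 → Base = 16; vehicle 2 Base → #101 → #103 → #106 → #104 → #102 → Base = 68; combined 84.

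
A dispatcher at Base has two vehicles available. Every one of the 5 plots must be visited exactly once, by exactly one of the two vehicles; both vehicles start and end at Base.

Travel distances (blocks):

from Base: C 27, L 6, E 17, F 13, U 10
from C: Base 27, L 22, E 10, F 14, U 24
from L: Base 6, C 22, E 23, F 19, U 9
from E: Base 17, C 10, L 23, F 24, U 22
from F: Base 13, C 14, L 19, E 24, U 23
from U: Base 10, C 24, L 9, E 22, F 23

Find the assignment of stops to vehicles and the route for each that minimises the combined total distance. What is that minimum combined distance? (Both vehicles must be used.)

Minimum combined distance: 79 blocks.

Check every non-empty split of the stops between the two vehicles; for each half take its own optimal tour:
  {C} + {L, E, F, U}: 54 + 74 = 128
  {L} + {C, E, F, U}: 12 + 69 = 81
  {C, L} + {E, F, U}: 55 + 69 = 124
  {E} + {C, L, F, U}: 34 + 66 = 100
  {C, E} + {L, F, U}: 54 + 51 = 105
  {L, E} + {C, F, U}: 46 + 61 = 107
  … (15 splits in total)
  {C, E, F} + {L, U}: 54 + 25 = 79  ← best
Best: vehicle 1 Base → E → C → F → Base = 54; vehicle 2 Base → L → U → Base = 25; combined 79.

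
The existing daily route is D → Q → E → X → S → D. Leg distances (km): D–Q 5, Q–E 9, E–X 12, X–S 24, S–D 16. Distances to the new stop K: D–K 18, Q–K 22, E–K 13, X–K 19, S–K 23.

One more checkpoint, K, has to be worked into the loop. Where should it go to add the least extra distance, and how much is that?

+18 km — insert K between X and S.

Insertion cost between consecutive stops i–j is d(i,K) + d(K,j) − d(i,j):
  between D and Q: 18 + 22 − 5 = 35
  between Q and E: 22 + 13 − 9 = 26
  between E and X: 13 + 19 − 12 = 20
  between X and S: 19 + 23 − 24 = 18
  between S and D: 23 + 18 − 16 = 25
Cheapest insertion is between X and S, adding 18.
New total = 66 + 18 = 84.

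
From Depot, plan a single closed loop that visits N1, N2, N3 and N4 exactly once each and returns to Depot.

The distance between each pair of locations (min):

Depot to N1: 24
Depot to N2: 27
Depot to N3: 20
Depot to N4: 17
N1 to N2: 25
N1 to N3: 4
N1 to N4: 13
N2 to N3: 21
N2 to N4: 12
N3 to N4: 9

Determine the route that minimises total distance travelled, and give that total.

With 4 stops there are 4!/2 = 12 distinct round trips (a route and its reverse cost the same).
Depot→N1→N2→N3→N4→Depot: 24+25+21+9+17 = 96
Depot→N1→N2→N4→N3→Depot: 24+25+12+9+20 = 90
Depot→N1→N3→N2→N4→Depot: 24+4+21+12+17 = 78
Depot→N1→N3→N4→N2→Depot: 24+4+9+12+27 = 76
Depot→N1→N4→N2→N3→Depot: 24+13+12+21+20 = 90
Depot→N1→N4→N3→N2→Depot: 24+13+9+21+27 = 94
Depot→N2→N1→N3→N4→Depot: 27+25+4+9+17 = 82
Depot→N2→N1→N4→N3→Depot: 27+25+13+9+20 = 94
Depot→N2→N3→N1→N4→Depot: 27+21+4+13+17 = 82
Depot→N2→N4→N1→N3→Depot: 27+12+13+4+20 = 76
Depot→N3→N1→N2→N4→Depot: 20+4+25+12+17 = 78
Depot→N3→N2→N1→N4→Depot: 20+21+25+13+17 = 96
The minimum is 76.
One optimal route: Depot → N1 → N3 → N4 → N2 → Depot (or its reverse).

Shortest round trip = 76 min.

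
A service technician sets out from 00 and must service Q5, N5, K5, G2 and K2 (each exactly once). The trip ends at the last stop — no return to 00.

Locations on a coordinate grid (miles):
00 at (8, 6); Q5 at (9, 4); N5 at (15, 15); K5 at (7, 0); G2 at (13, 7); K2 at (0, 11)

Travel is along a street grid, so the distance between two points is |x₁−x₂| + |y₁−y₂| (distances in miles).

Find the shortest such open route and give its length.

There are 5! = 120 possible orderings.
00→Q5→N5→K5→G2→K2: 3+17+23+13+17 = 73
00→Q5→N5→K5→K2→G2: 3+17+23+18+17 = 78
00→Q5→N5→G2→K5→K2: 3+17+10+13+18 = 61
00→Q5→N5→G2→K2→K5: 3+17+10+17+18 = 65
00→Q5→N5→K2→K5→G2: 3+17+19+18+13 = 70
00→Q5→N5→K2→G2→K5: 3+17+19+17+13 = 69
00→Q5→K5→N5→G2→K2: 3+6+23+10+17 = 59
00→Q5→K5→N5→K2→G2: 3+6+23+19+17 = 68
00→Q5→K5→G2→N5→K2: 3+6+13+10+19 = 51
00→Q5→K5→G2→K2→N5: 3+6+13+17+19 = 58
00→Q5→K5→K2→N5→G2: 3+6+18+19+10 = 56
00→Q5→K5→K2→G2→N5: 3+6+18+17+10 = 54
00→Q5→G2→N5→K5→K2: 3+7+10+23+18 = 61
00→Q5→G2→N5→K2→K5: 3+7+10+19+18 = 57
… (106 more)
00→K5→Q5→G2→N5→K2: 7+6+7+10+19 = 49  ← best
The minimum is 49.
One shortest path: 00 → K5 → Q5 → G2 → N5 → K2.

Shortest open route: 49 miles.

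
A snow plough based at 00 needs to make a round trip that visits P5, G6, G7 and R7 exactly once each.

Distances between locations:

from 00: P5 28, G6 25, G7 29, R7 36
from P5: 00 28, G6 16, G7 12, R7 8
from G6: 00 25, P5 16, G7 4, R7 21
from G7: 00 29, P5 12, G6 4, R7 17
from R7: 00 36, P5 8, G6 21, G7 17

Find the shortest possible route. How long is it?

00-P5-G6-G7-R7-00: 28+16+4+17+36 = 101
00-P5-G6-R7-G7-00: 28+16+21+17+29 = 111
00-P5-G7-G6-R7-00: 28+12+4+21+36 = 101
00-P5-G7-R7-G6-00: 28+12+17+21+25 = 103
00-P5-R7-G6-G7-00: 28+8+21+4+29 = 90
00-P5-R7-G7-G6-00: 28+8+17+4+25 = 82
00-G6-P5-G7-R7-00: 25+16+12+17+36 = 106
00-G6-P5-R7-G7-00: 25+16+8+17+29 = 95
00-G6-G7-P5-R7-00: 25+4+12+8+36 = 85
00-G6-R7-P5-G7-00: 25+21+8+12+29 = 95
00-G7-P5-G6-R7-00: 29+12+16+21+36 = 114
00-G7-G6-P5-R7-00: 29+4+16+8+36 = 93
The minimum is 82.
One optimal route: 00 → P5 → R7 → G7 → G6 → 00 (or its reverse).

82 — the shortest possible round trip.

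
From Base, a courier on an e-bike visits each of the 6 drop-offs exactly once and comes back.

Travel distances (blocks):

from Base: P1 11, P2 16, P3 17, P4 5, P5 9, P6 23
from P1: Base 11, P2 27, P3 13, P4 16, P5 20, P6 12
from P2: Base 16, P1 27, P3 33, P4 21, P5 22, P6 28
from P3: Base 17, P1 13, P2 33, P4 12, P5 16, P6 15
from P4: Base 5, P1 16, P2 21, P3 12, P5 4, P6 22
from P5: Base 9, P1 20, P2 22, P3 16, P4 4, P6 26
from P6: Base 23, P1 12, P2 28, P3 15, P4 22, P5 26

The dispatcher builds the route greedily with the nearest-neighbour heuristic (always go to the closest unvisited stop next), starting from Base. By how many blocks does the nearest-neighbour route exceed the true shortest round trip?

From Base: P4=5, P5=9, P1=11, P2=16, P3=17, P6=23 → choose P4 (5).
From P4: P5=4, P3=12, P1=16, P2=21, P6=22 → choose P5 (4).
From P5: P3=16, P1=20, P2=22, P6=26 → choose P3 (16).
From P3: P1=13, P6=15, P2=33 → choose P1 (13).
From P1: P6=12, P2=27 → choose P6 (12).
From P6: P2=28 → choose P2 (28).
NN route Base → P4 → P5 → P3 → P1 → P6 → P2 → Base costs 94.
Optimal: Base → P1 → P6 → P3 → P4 → P5 → P2 → Base costs 92 (by enumerating all 360 distinct tours).
Excess = 94 − 92 = 2.

Excess over optimum: 2 blocks.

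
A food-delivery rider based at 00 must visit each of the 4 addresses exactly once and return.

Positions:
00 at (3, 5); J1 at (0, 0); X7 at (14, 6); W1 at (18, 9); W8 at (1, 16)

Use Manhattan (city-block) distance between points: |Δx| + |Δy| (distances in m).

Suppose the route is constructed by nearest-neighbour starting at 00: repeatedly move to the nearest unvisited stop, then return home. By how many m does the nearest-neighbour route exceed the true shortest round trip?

00: J1=8, X7=12, W8=13, W1=19 ⇒ J1
J1: W8=17, X7=20, W1=27 ⇒ W8
W8: X7=23, W1=24 ⇒ X7
X7: W1=7 ⇒ W1
NN route 00 → J1 → W8 → X7 → W1 → 00 costs 74.
Optimal: 00 → J1 → W8 → W1 → X7 → 00 costs 68 (by enumerating all 12 distinct tours).
Excess = 74 − 68 = 6.

Excess over optimum: 6 m.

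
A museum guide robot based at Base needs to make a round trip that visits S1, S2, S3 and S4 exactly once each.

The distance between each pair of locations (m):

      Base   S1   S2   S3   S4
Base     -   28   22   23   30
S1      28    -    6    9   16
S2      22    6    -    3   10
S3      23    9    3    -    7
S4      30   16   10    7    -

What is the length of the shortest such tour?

There are 12 distinct closed tours to check (reversals are equivalent).
Base-S1-S2-S3-S4-Base: 28+6+3+7+30 = 74
Base-S1-S2-S4-S3-Base: 28+6+10+7+23 = 74
Base-S1-S3-S2-S4-Base: 28+9+3+10+30 = 80
Base-S1-S3-S4-S2-Base: 28+9+7+10+22 = 76
Base-S1-S4-S2-S3-Base: 28+16+10+3+23 = 80
Base-S1-S4-S3-S2-Base: 28+16+7+3+22 = 76
Base-S2-S1-S3-S4-Base: 22+6+9+7+30 = 74
Base-S2-S1-S4-S3-Base: 22+6+16+7+23 = 74
Base-S2-S3-S1-S4-Base: 22+3+9+16+30 = 80
Base-S2-S4-S1-S3-Base: 22+10+16+9+23 = 80
Base-S3-S1-S2-S4-Base: 23+9+6+10+30 = 78
Base-S3-S2-S1-S4-Base: 23+3+6+16+30 = 78
The minimum is 74.
One optimal route: Base → S1 → S2 → S3 → S4 → Base (or its reverse).

Minimum total distance: 74 m.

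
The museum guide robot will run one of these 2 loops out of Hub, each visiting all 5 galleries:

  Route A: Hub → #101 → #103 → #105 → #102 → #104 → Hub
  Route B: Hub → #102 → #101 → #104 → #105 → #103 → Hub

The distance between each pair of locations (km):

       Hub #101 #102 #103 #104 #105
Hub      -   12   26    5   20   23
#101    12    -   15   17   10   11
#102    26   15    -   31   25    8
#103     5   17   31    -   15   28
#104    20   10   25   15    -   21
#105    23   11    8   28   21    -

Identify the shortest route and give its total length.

Route A: 12 + 17 + 28 + 8 + 25 + 20 = 110
Route B: 26 + 15 + 10 + 21 + 28 + 5 = 105

Shortest is Route B, total 105 km.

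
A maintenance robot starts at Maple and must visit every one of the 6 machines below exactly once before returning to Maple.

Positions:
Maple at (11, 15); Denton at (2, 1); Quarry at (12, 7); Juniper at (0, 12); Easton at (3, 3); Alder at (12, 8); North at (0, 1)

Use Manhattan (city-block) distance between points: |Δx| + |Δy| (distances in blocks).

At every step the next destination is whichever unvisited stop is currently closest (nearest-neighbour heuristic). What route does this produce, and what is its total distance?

Nearest-neighbour total = 52 blocks; route Maple → Alder → Quarry → Easton → Denton → North → Juniper → Maple.

At Maple the remaining stops are Alder 8, Quarry 9, Juniper 14, Easton 20, Denton 23, North 25; go to Alder.
At Alder the remaining stops are Quarry 1, Easton 14, Juniper 16, Denton 17, North 19; go to Quarry.
At Quarry the remaining stops are Easton 13, Denton 16, Juniper 17, North 18; go to Easton.
At Easton the remaining stops are Denton 3, North 5, Juniper 12; go to Denton.
At Denton the remaining stops are North 2, Juniper 13; go to North.
At North the remaining stops are Juniper 11; go to Juniper.
Return Juniper→Maple: 14.
Total = 8 + 1 + 13 + 3 + 2 + 11 + 14 = 52.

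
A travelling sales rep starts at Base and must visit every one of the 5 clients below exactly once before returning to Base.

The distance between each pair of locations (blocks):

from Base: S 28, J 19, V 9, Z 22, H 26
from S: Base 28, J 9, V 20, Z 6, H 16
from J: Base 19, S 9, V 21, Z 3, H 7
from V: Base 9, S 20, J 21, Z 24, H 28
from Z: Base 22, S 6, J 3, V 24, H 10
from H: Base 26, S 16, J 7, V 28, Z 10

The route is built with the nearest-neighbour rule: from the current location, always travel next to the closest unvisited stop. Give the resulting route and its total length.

Base → [V:9 / J:19 / Z:22 / H:26 / S:28] → V (9)
V → [S:20 / J:21 / Z:24 / H:28] → S (20)
S → [Z:6 / J:9 / H:16] → Z (6)
Z → [J:3 / H:10] → J (3)
J → [H:7] → H (7)
Return H→Base: 26.
Total = 9 + 20 + 6 + 3 + 7 + 26 = 71.

Total distance 71 blocks via the nearest-neighbour route Base → V → S → Z → J → H → Base.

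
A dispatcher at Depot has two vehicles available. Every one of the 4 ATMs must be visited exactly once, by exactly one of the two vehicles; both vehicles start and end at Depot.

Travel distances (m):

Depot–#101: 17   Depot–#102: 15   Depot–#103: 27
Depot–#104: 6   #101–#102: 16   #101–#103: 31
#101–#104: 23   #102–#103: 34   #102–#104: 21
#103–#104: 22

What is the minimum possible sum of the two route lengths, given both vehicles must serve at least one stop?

There are 2^3 − 1 = 7 ways to divide the 4 stops into two non-empty groups. For each, the best each vehicle can do is its own shortest tour through its group:
  {#101} + {#102, #103, #104}: 34 + 77 = 111
  {#102} + {#101, #103, #104}: 30 + 76 = 106
  {#101, #102} + {#103, #104}: 48 + 55 = 103
  {#103} + {#101, #102, #104}: 54 + 60 = 114
  {#101, #103} + {#102, #104}: 75 + 42 = 117
  {#102, #103} + {#101, #104}: 76 + 46 = 122
  … (7 splits in total)
  {#101, #102, #103} + {#104}: 89 + 12 = 101  ← best
Best: vehicle 1 Depot → #102 → #101 → #103 → Depot = 89; vehicle 2 Depot → #104 → Depot = 12; combined 101.

101 m — the smallest possible combined total.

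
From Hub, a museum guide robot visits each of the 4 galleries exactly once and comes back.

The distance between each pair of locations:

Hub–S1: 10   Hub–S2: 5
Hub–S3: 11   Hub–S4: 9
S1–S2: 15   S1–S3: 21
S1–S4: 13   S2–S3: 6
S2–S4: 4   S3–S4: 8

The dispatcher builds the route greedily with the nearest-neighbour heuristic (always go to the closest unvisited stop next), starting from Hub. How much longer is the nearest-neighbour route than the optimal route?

Hub: S2=5, S4=9, S1=10, S3=11 ⇒ S2
S2: S4=4, S3=6, S1=15 ⇒ S4
S4: S3=8, S1=13 ⇒ S3
S3: S1=21 ⇒ S1
NN route Hub → S2 → S4 → S3 → S1 → Hub costs 48.
Optimal: Hub → S1 → S4 → S3 → S2 → Hub costs 42 (by enumerating all 12 distinct tours).
Excess = 48 − 42 = 6.

6 longer than the optimal tour.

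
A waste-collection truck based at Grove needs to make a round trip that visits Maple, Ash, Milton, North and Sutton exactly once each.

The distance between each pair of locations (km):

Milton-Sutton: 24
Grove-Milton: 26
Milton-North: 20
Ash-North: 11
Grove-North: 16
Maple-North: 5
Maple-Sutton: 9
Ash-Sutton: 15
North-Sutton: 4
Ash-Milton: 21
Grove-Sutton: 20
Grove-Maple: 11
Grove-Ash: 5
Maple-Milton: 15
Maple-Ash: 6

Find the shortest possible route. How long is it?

There are 60 distinct closed tours to check (reversals are equivalent).
Grove-Maple-Ash-Milton-North-Sutton-Grove: 11+6+21+20+4+20 = 82
Grove-Maple-Ash-Milton-Sutton-North-Grove: 11+6+21+24+4+16 = 82
Grove-Maple-Ash-North-Milton-Sutton-Grove: 11+6+11+20+24+20 = 92
Grove-Maple-Ash-North-Sutton-Milton-Grove: 11+6+11+4+24+26 = 82
Grove-Maple-Ash-Sutton-Milton-North-Grove: 11+6+15+24+20+16 = 92
Grove-Maple-Ash-Sutton-North-Milton-Grove: 11+6+15+4+20+26 = 82
Grove-Maple-Milton-Ash-North-Sutton-Grove: 11+15+21+11+4+20 = 82
Grove-Maple-Milton-Ash-Sutton-North-Grove: 11+15+21+15+4+16 = 82
Grove-Maple-Milton-North-Ash-Sutton-Grove: 11+15+20+11+15+20 = 92
Grove-Maple-Milton-North-Sutton-Ash-Grove: 11+15+20+4+15+5 = 70
Grove-Maple-Milton-Sutton-Ash-North-Grove: 11+15+24+15+11+16 = 92
Grove-Maple-Milton-Sutton-North-Ash-Grove: 11+15+24+4+11+5 = 70
Grove-Maple-North-Ash-Milton-Sutton-Grove: 11+5+11+21+24+20 = 92
Grove-Maple-North-Ash-Sutton-Milton-Grove: 11+5+11+15+24+26 = 92
… (46 more)
The minimum is 70.
One optimal route: Grove → Maple → Milton → North → Sutton → Ash → Grove (or its reverse).

Shortest round trip = 70 km.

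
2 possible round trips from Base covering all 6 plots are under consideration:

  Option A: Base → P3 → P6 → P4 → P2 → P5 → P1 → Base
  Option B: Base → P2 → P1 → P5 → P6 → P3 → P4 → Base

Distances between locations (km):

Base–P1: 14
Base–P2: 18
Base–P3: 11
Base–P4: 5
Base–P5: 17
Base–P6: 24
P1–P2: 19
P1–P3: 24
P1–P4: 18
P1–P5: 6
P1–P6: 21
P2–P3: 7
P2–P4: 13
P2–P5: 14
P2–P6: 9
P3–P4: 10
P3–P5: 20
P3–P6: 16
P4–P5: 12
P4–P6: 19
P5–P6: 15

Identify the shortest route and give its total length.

Option A: 11 + 16 + 19 + 13 + 14 + 6 + 14 = 93
Option B: 18 + 19 + 6 + 15 + 16 + 10 + 5 = 89

Shortest is Option B, total 89 km.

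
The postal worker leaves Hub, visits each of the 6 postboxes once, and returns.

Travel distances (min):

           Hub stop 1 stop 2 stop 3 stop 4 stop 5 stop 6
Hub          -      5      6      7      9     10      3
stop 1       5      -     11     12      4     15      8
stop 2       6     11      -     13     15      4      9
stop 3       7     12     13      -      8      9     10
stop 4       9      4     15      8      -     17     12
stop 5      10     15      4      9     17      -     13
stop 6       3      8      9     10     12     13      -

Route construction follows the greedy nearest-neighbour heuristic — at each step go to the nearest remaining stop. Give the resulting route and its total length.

Total distance 42 min via the nearest-neighbour route Hub → stop 6 → stop 1 → stop 4 → stop 3 → stop 5 → stop 2 → Hub.

Hub → [stop 6:3 / stop 1:5 / stop 2:6 / stop 3:7 / stop 4:9 / stop 5:10] → stop 6 (3)
stop 6 → [stop 1:8 / stop 2:9 / stop 3:10 / stop 4:12 / stop 5:13] → stop 1 (8)
stop 1 → [stop 4:4 / stop 2:11 / stop 3:12 / stop 5:15] → stop 4 (4)
stop 4 → [stop 3:8 / stop 2:15 / stop 5:17] → stop 3 (8)
stop 3 → [stop 5:9 / stop 2:13] → stop 5 (9)
stop 5 → [stop 2:4] → stop 2 (4)
Return stop 2→Hub: 6.
Total = 3 + 8 + 4 + 8 + 9 + 4 + 6 = 42.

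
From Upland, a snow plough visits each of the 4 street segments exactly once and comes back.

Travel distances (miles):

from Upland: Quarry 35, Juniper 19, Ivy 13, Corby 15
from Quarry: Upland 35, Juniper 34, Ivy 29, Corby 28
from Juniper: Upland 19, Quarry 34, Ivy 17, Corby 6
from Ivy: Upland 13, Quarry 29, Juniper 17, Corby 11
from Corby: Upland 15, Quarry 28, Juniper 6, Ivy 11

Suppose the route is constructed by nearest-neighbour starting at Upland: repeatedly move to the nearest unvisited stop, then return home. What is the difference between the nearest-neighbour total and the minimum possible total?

The nearest-neighbour route is 4 miles longer than optimal.

From Upland: Ivy=13, Corby=15, Juniper=19, Quarry=35 → choose Ivy (13).
From Ivy: Corby=11, Juniper=17, Quarry=29 → choose Corby (11).
From Corby: Juniper=6, Quarry=28 → choose Juniper (6).
From Juniper: Quarry=34 → choose Quarry (34).
NN route Upland → Ivy → Corby → Juniper → Quarry → Upland costs 99.
Optimal: Upland → Juniper → Corby → Quarry → Ivy → Upland costs 95 (by enumerating all 12 distinct tours).
Excess = 99 − 95 = 4.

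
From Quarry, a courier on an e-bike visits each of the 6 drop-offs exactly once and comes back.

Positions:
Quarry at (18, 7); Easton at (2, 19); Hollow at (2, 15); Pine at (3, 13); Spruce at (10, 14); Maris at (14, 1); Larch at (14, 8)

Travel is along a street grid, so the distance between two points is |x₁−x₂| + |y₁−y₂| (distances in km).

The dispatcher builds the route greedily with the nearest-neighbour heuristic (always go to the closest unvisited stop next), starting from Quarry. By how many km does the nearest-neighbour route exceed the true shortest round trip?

Quarry: Larch=5, Maris=10, Spruce=15, Pine=21, Hollow=24, Easton=28 ⇒ Larch
Larch: Maris=7, Spruce=10, Pine=16, Hollow=19, Easton=23 ⇒ Maris
Maris: Spruce=17, Pine=23, Hollow=26, Easton=30 ⇒ Spruce
Spruce: Pine=8, Hollow=9, Easton=13 ⇒ Pine
Pine: Hollow=3, Easton=7 ⇒ Hollow
Hollow: Easton=4 ⇒ Easton
NN route Quarry → Larch → Maris → Spruce → Pine → Hollow → Easton → Quarry costs 72.
Optimal: Quarry → Pine → Easton → Hollow → Spruce → Larch → Maris → Quarry costs 68 (by enumerating all 360 distinct tours).
Excess = 72 − 68 = 4.

Excess over optimum: 4 km.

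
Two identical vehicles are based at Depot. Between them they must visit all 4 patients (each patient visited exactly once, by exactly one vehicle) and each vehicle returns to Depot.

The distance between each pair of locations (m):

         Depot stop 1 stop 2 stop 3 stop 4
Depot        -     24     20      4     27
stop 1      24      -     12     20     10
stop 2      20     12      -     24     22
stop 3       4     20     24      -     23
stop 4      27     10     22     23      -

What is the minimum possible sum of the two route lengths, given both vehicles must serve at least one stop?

77 m — the smallest possible combined total.

Check every non-empty split of the stops between the two vehicles; for each half take its own optimal tour:
  {stop 1} + {stop 2, stop 3, stop 4}: 48 + 69 = 117
  {stop 2} + {stop 1, stop 3, stop 4}: 40 + 61 = 101
  {stop 1, stop 2} + {stop 3, stop 4}: 56 + 54 = 110
  {stop 3} + {stop 1, stop 2, stop 4}: 8 + 69 = 77
  {stop 1, stop 3} + {stop 2, stop 4}: 48 + 69 = 117
  {stop 2, stop 3} + {stop 1, stop 4}: 48 + 61 = 109
  … (7 splits in total)
Best: vehicle 1 Depot → stop 3 → Depot = 8; vehicle 2 Depot → stop 2 → stop 1 → stop 4 → Depot = 69; combined 77.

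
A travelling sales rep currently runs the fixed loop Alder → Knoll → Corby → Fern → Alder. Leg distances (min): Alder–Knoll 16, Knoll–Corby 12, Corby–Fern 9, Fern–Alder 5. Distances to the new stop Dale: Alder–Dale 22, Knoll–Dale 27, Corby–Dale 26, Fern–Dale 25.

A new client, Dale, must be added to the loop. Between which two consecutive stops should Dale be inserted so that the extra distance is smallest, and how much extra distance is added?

+33 min — insert Dale between Alder and Knoll.

Insertion cost between consecutive stops i–j is d(i,Dale) + d(Dale,j) − d(i,j):
  between Alder and Knoll: 22 + 27 − 16 = 33
  between Knoll and Corby: 27 + 26 − 12 = 41
  between Corby and Fern: 26 + 25 − 9 = 42
  between Fern and Alder: 25 + 22 − 5 = 42
Cheapest insertion is between Alder and Knoll, adding 33.
New total = 42 + 33 = 75.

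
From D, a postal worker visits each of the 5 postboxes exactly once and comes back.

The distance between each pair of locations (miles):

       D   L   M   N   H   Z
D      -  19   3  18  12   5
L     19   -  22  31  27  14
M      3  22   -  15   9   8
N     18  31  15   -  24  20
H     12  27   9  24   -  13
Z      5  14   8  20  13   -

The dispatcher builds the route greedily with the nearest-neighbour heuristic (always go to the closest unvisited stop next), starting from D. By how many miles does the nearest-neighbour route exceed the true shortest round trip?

12 miles longer than the optimal tour.

From D: M=3, Z=5, H=12, N=18, L=19 → choose M (3).
From M: Z=8, H=9, N=15, L=22 → choose Z (8).
From Z: H=13, L=14, N=20 → choose H (13).
From H: N=24, L=27 → choose N (24).
From N: L=31 → choose L (31).
NN route D → M → Z → H → N → L → D costs 98.
Optimal: D → M → H → N → L → Z → D costs 86 (by enumerating all 60 distinct tours).
Excess = 98 − 86 = 12.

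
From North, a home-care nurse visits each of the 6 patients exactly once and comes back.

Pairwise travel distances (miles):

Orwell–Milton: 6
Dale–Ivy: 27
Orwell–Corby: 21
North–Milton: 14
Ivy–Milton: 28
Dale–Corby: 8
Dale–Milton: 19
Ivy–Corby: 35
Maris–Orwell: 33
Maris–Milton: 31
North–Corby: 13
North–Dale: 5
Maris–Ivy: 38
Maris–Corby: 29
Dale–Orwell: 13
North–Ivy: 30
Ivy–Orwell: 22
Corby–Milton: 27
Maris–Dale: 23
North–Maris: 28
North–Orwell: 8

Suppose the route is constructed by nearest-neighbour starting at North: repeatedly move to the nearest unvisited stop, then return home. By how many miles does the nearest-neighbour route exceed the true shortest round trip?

From North: Dale=5, Orwell=8, Corby=13, Milton=14, Maris=28, Ivy=30 → choose Dale (5).
From Dale: Corby=8, Orwell=13, Milton=19, Maris=23, Ivy=27 → choose Corby (8).
From Corby: Orwell=21, Milton=27, Maris=29, Ivy=35 → choose Orwell (21).
From Orwell: Milton=6, Ivy=22, Maris=33 → choose Milton (6).
From Milton: Ivy=28, Maris=31 → choose Ivy (28).
From Ivy: Maris=38 → choose Maris (38).
NN route North → Dale → Corby → Orwell → Milton → Ivy → Maris → North costs 134.
Optimal: North → Dale → Corby → Maris → Ivy → Orwell → Milton → North costs 122 (by enumerating all 360 distinct tours).
Excess = 134 − 122 = 12.

The nearest-neighbour route is 12 miles longer than optimal.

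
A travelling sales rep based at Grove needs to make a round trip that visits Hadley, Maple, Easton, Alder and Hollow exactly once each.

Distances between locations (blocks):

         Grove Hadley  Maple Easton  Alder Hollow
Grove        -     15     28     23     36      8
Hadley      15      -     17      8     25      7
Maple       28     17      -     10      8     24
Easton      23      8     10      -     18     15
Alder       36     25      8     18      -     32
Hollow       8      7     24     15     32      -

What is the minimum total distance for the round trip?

Grove→Hadley→Maple→Easton→Alder→Hollow→Grove: 15+17+10+18+32+8 = 100
Grove→Hadley→Maple→Easton→Hollow→Alder→Grove: 15+17+10+15+32+36 = 125
Grove→Hadley→Maple→Alder→Easton→Hollow→Grove: 15+17+8+18+15+8 = 81
Grove→Hadley→Maple→Alder→Hollow→Easton→Grove: 15+17+8+32+15+23 = 110
Grove→Hadley→Maple→Hollow→Easton→Alder→Grove: 15+17+24+15+18+36 = 125
Grove→Hadley→Maple→Hollow→Alder→Easton→Grove: 15+17+24+32+18+23 = 129
Grove→Hadley→Easton→Maple→Alder→Hollow→Grove: 15+8+10+8+32+8 = 81
Grove→Hadley→Easton→Maple→Hollow→Alder→Grove: 15+8+10+24+32+36 = 125
Grove→Hadley→Easton→Alder→Maple→Hollow→Grove: 15+8+18+8+24+8 = 81
Grove→Hadley→Easton→Alder→Hollow→Maple→Grove: 15+8+18+32+24+28 = 125
Grove→Hadley→Easton→Hollow→Maple→Alder→Grove: 15+8+15+24+8+36 = 106
Grove→Hadley→Easton→Hollow→Alder→Maple→Grove: 15+8+15+32+8+28 = 106
Grove→Hadley→Alder→Maple→Easton→Hollow→Grove: 15+25+8+10+15+8 = 81
Grove→Hadley→Alder→Maple→Hollow→Easton→Grove: 15+25+8+24+15+23 = 110
… (46 more)
Grove→Maple→Alder→Easton→Hadley→Hollow→Grove: 28+8+18+8+7+8 = 77  ← best
The minimum is 77.
One optimal route: Grove → Maple → Alder → Easton → Hadley → Hollow → Grove (or its reverse).

Minimum total distance: 77 blocks.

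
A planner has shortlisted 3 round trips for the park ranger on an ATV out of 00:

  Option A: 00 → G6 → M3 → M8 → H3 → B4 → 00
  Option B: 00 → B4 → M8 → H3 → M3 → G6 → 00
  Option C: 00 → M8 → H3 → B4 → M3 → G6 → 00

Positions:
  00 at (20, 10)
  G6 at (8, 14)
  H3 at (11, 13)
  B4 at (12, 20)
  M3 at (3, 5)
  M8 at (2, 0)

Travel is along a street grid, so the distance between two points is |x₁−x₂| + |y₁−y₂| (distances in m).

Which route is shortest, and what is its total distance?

Option A: 16 + 14 + 6 + 22 + 8 + 18 = 84
Option B: 18 + 30 + 22 + 16 + 14 + 16 = 116
Option C: 28 + 22 + 8 + 24 + 14 + 16 = 112

Shortest is Option A, total 84 m.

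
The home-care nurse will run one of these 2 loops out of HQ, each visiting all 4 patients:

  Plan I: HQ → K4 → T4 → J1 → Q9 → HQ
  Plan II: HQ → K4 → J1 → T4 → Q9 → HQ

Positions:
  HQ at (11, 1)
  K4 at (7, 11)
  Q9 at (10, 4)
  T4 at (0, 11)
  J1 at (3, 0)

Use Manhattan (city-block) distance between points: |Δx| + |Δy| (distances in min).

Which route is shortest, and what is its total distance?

50 min — Plan I is the shortest.

Plan I: 14 + 7 + 14 + 11 + 4 = 50
Plan II: 14 + 15 + 14 + 17 + 4 = 64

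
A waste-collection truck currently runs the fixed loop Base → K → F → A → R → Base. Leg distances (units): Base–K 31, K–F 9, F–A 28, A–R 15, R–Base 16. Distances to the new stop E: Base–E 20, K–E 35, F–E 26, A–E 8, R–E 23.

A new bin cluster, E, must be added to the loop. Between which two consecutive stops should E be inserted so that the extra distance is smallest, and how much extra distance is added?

Insertion cost between consecutive stops i–j is d(i,E) + d(E,j) − d(i,j):
  between Base and K: 20 + 35 − 31 = 24
  between K and F: 35 + 26 − 9 = 52
  between F and A: 26 + 8 − 28 = 6
  between A and R: 8 + 23 − 15 = 16
  between R and Base: 23 + 20 − 16 = 27
Cheapest insertion is between F and A, adding 6.
New total = 99 + 6 = 105.

+6 — insert E between F and A.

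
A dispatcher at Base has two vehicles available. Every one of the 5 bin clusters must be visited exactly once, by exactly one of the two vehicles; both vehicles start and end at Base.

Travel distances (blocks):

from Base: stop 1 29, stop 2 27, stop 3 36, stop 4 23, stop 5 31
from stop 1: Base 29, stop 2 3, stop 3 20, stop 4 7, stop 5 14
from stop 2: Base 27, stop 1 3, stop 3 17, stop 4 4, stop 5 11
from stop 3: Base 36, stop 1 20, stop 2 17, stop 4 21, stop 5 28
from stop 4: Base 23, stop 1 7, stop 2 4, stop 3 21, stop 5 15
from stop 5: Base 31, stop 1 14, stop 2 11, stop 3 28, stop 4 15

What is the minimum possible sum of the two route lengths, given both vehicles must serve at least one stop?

There are 2^4 − 1 = 15 ways to divide the 5 stops into two non-empty groups. For each, the best each vehicle can do is its own shortest tour through its group:
  {stop 1} + {stop 2, stop 3, stop 4, stop 5}: 58 + 102 = 160
  {stop 2} + {stop 1, stop 3, stop 4, stop 5}: 54 + 108 = 162
  {stop 1, stop 2} + {stop 3, stop 4, stop 5}: 59 + 102 = 161
  {stop 3} + {stop 1, stop 2, stop 4, stop 5}: 72 + 75 = 147
  {stop 1, stop 3} + {stop 2, stop 4, stop 5}: 85 + 69 = 154
  {stop 2, stop 3} + {stop 1, stop 4, stop 5}: 80 + 75 = 155
  … (15 splits in total)
Best: vehicle 1 Base → stop 3 → Base = 72; vehicle 2 Base → stop 4 → stop 1 → stop 2 → stop 5 → Base = 75; combined 147.

Minimum combined distance: 147 blocks.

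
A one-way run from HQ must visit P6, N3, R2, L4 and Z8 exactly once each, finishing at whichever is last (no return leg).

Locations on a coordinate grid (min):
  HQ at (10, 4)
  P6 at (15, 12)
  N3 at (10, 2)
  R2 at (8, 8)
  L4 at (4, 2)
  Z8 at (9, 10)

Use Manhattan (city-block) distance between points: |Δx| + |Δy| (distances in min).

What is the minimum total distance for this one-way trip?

There are 5! = 120 possible orderings.
HQ→P6→N3→R2→L4→Z8: 13+15+8+10+13 = 59
HQ→P6→N3→R2→Z8→L4: 13+15+8+3+13 = 52
HQ→P6→N3→L4→R2→Z8: 13+15+6+10+3 = 47
HQ→P6→N3→L4→Z8→R2: 13+15+6+13+3 = 50
HQ→P6→N3→Z8→R2→L4: 13+15+9+3+10 = 50
HQ→P6→N3→Z8→L4→R2: 13+15+9+13+10 = 60
HQ→P6→R2→N3→L4→Z8: 13+11+8+6+13 = 51
HQ→P6→R2→N3→Z8→L4: 13+11+8+9+13 = 54
HQ→P6→R2→L4→N3→Z8: 13+11+10+6+9 = 49
HQ→P6→R2→L4→Z8→N3: 13+11+10+13+9 = 56
HQ→P6→R2→Z8→N3→L4: 13+11+3+9+6 = 42
HQ→P6→R2→Z8→L4→N3: 13+11+3+13+6 = 46
HQ→P6→L4→N3→R2→Z8: 13+21+6+8+3 = 51
HQ→P6→L4→N3→Z8→R2: 13+21+6+9+3 = 52
… (106 more)
HQ→N3→L4→R2→Z8→P6: 2+6+10+3+8 = 29  ← best
The minimum is 29.
One shortest path: HQ → N3 → L4 → R2 → Z8 → P6.

Minimum one-way distance = 29 min.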